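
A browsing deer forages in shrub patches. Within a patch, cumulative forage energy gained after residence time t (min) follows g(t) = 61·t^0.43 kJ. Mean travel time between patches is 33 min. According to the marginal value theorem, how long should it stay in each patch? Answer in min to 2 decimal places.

Maximise g(t)/(T+t): set derivative to zero → g'(t)(T+t) = g(t).
g'(t) = 0.43·61·t^-0.57. Setting 0.43·61·t^-0.57 = 61·t^0.43/(33+t) gives 0.43(33+t) = t, so 0.57·t = 0.43×33.
t* = 0.43×33/0.57 = 24.89 min.

24.89 min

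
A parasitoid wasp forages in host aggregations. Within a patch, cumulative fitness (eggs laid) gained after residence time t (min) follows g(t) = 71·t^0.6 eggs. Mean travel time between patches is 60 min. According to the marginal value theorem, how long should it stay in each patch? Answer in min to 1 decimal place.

By the marginal value theorem, leave when the instantaneous gain rate g'(t) equals the habitat-wide average g(t)/(T + t).
g'(t) = 0.6·71·t^-0.4. Setting 0.6·71·t^-0.4 = 71·t^0.6/(60+t) gives 0.6(60+t) = t, so 0.40·t = 0.6×60.
t* = 0.6×60/0.40 = 90 min.

90.0 min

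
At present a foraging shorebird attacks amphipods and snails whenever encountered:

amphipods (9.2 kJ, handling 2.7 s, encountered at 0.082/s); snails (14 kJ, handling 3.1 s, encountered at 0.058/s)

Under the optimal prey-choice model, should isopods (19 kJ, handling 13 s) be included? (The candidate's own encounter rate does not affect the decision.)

Yes

Current rate: (0.082×9.2 + 0.058×14)/(1 + 0.082×2.7 + 0.058×3.1) = 1.118 kJ/s.
Profitability of isopods: 19/13 = 1.462 kJ/s.
1.462 > 1.118, so adding isopods raises the average — include it.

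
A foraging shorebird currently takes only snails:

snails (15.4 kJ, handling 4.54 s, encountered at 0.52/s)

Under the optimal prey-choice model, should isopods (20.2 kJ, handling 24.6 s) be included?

No

Current rate: (0.52×15.4)/(1 + 0.52×4.54) = 2.383 kJ/s.
isopods: E/h = 20.2/24.6 = 0.8211 kJ/s.
0.8211 < 2.383, so adding isopods would lower the average — exclude it.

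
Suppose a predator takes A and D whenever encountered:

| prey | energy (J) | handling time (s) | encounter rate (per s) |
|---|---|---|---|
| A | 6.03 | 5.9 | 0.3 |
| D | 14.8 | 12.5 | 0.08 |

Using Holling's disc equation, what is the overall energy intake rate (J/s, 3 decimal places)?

0.794 J/s

R = (0.3×6.03 + 0.08×14.8) / (1 + 0.3×5.9 + 0.08×12.5) = 2.993/3.77 = 0.7939 J/s.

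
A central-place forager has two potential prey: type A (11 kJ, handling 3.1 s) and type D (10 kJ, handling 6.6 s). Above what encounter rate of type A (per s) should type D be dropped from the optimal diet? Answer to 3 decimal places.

0.240 per s

Drop type D once their profitability E₂/h₂ falls below the rate achievable on type A alone: E₂/h₂ = λE₁/(1 + λh₁).
Solve for λ: λE₁h₂ = E₂(1 + λh₁) → λ(E₁h₂ − E₂h₁) = E₂ → λ = E₂/(E₁h₂ − E₂h₁).
λ = 10/(11×6.6 − 10×3.1) = 10/41.6 = 0.2404 per s.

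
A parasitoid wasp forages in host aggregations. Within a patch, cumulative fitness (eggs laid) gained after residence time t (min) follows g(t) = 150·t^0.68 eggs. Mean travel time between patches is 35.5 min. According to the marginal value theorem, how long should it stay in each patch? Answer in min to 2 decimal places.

By the marginal value theorem, leave when the instantaneous gain rate g'(t) equals the habitat-wide average g(t)/(T + t).
g'(t) = 0.68·150·t^-0.32. Setting 0.68·150·t^-0.32 = 150·t^0.68/(35.5+t) gives 0.68(35.5+t) = t, so 0.32·t = 0.68×35.5.
t* = 0.68×35.5/0.32 = 75.44 min.

75.44 min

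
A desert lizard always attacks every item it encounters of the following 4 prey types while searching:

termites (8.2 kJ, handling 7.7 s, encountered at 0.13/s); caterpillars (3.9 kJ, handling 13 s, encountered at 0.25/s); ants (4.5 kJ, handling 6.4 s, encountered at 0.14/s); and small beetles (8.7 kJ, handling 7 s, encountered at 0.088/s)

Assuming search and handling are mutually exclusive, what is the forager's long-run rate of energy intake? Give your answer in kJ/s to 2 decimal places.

0.51 kJ/s

R = Σλ_iE_i / (1 + Σλ_ih_i)
Numerator: 0.13×8.2 + 0.25×3.9 + 0.14×4.5 + 0.088×8.7 = 3.437
Denominator: 1 + 0.13×7.7 + 0.25×13 + 0.14×6.4 + 0.088×7 = 6.763
R = 3.437/6.763 = 0.5081 kJ/s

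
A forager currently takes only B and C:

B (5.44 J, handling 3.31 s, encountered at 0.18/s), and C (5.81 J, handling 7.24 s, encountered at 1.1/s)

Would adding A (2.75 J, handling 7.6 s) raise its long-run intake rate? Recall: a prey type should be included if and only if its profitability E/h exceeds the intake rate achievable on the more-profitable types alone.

Current rate: (0.18×5.44 + 1.1×5.81)/(1 + 0.18×3.31 + 1.1×7.24) = 0.771 J/s.
Profitability of A: 2.75/7.6 = 0.3618 J/s.
Since 0.3618 < R, time spent handling A is better spent searching.

No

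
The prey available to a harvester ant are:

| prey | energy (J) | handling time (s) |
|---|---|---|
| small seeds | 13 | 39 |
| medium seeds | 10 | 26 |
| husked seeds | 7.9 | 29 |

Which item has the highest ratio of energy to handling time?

medium seeds

Profitability E/h (J/s): small seeds = 13/39 = 0.333, medium seeds = 10/26 = 0.385, husked seeds = 7.9/29 = 0.272.
Ranked: medium seeds > small seeds > husked seeds.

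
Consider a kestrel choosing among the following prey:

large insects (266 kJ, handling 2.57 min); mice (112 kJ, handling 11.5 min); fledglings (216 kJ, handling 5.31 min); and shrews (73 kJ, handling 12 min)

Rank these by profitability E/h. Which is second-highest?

fledglings

Profitability E/h (kJ/min): large insects = 266/2.57 = 104, mice = 112/11.5 = 9.74, fledglings = 216/5.31 = 40.7, shrews = 73/12 = 6.08.
Ranked: large insects > fledglings > mice > shrews.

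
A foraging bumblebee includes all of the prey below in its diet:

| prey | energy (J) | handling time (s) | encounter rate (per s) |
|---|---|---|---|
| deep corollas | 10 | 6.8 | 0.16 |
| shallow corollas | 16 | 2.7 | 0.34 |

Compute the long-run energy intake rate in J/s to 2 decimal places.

2.34 J/s

R = Σλ_iE_i / (1 + Σλ_ih_i)
Numerator: 0.16×10 + 0.34×16 = 7.04
Denominator: 1 + 0.16×6.8 + 0.34×2.7 = 3.006
R = 7.04/3.006 = 2.342 J/s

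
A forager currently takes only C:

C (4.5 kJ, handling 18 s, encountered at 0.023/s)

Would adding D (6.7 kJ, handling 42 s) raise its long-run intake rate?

Yes

Intake rate on the current diet: R = (0.023×4.5) / (1 + 0.023×18) = 0.1035/1.414 = 0.0732 kJ/s.
D: E/h = 6.7/42 = 0.1595 kJ/s.
0.1595 > 0.0732, so adding D raises the average — include it.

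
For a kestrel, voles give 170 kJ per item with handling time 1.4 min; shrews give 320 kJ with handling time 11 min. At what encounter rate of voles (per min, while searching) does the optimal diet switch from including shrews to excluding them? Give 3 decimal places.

Drop shrews once their profitability E₂/h₂ falls below the rate achievable on voles alone: E₂/h₂ = λE₁/(1 + λh₁).
Solve for λ: λE₁h₂ = E₂(1 + λh₁) → λ(E₁h₂ − E₂h₁) = E₂ → λ = E₂/(E₁h₂ − E₂h₁).
λ = 320/(170×11 − 320×1.4) = 320/1422 = 0.225 per min.

0.225 per min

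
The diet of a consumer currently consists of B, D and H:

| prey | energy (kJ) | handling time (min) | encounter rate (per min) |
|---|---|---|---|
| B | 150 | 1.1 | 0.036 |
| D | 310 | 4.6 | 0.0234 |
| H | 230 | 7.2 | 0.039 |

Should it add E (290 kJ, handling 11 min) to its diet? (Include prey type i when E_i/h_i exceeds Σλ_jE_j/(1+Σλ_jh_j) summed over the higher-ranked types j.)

Yes

On B, D and H alone, R = ΣλE/(1+Σλh) = 21.62/1.428 = 15.14 kJ/min.
E: E/h = 290/11 = 26.36 kJ/min.
Since 26.36 > R, including E increases the long-run rate.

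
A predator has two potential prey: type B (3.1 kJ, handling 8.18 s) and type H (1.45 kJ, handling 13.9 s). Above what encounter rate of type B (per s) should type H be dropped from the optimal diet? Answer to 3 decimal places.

Drop type H once their profitability E₂/h₂ falls below the rate achievable on type B alone: E₂/h₂ = λE₁/(1 + λh₁).
Solve for λ: λE₁h₂ = E₂(1 + λh₁) → λ(E₁h₂ − E₂h₁) = E₂ → λ = E₂/(E₁h₂ − E₂h₁).
λ = 1.45/(3.1×13.9 − 1.45×8.18) = 1.45/31.23 = 0.04643 per s.

0.046 per s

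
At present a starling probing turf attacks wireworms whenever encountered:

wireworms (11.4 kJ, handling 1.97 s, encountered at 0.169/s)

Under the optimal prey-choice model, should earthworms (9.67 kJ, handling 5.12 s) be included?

Intake rate on the current diet: R = (0.169×11.4) / (1 + 0.169×1.97) = 1.927/1.333 = 1.445 kJ/s.
earthworms: E/h = 9.67/5.12 = 1.889 kJ/s.
Since 1.889 > R, including earthworms increases the long-run rate.

Yes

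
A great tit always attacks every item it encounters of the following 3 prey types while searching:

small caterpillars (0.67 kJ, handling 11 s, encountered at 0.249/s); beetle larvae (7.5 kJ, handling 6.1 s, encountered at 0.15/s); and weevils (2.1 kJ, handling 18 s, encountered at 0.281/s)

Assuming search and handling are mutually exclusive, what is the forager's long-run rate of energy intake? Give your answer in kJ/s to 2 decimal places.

R = Σλ_iE_i / (1 + Σλ_ih_i)
Numerator: 0.249×0.67 + 0.15×7.5 + 0.281×2.1 = 1.882
Denominator: 1 + 0.249×11 + 0.15×6.1 + 0.281×18 = 9.712
R = 1.882/9.712 = 0.1938 kJ/s

0.19 kJ/s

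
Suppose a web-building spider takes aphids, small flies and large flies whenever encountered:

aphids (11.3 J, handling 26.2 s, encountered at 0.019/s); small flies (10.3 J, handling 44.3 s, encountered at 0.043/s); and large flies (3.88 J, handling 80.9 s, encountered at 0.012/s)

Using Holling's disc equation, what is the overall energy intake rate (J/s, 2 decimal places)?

0.16 J/s

R = Σλ_iE_i / (1 + Σλ_ih_i)
Numerator: 0.019×11.3 + 0.043×10.3 + 0.012×3.88 = 0.7042
Denominator: 1 + 0.019×26.2 + 0.043×44.3 + 0.012×80.9 = 4.373
R = 0.7042/4.373 = 0.161 J/s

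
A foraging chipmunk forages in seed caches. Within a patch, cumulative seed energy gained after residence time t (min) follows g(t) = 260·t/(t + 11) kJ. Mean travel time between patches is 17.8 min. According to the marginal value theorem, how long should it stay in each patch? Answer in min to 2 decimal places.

13.99 min

Optimal t* satisfies g'(t*) = g(t*)/(T + t*).
g'(t) = 260·11/(t + 11)². Setting 260·11/(t+11)² = 260t/[(t+11)(17.8+t)] gives 11(17.8+t) = t(t+11), so t² = 11×17.8 = 195.8.
t* = √195.8 = 13.99 min.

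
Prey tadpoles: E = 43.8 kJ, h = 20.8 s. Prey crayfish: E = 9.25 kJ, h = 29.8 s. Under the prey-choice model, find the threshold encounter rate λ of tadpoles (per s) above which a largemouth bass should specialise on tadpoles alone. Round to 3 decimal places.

0.008 per s

The zero-one rule: include crayfish iff E₂/h₂ > λE₁/(1+λh₁). Equality gives the switch point.
λE₁h₂ = E₂ + λE₂h₁ ⇒ λ = E₂/(E₁h₂ − E₂h₁) = 9.25/(1305 − 192.4) = 0.008312 per s.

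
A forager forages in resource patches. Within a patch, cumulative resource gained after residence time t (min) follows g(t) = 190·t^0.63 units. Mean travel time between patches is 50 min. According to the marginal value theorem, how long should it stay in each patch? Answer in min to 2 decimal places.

By the marginal value theorem, leave when the instantaneous gain rate g'(t) equals the habitat-wide average g(t)/(T + t).
g'(t) = 0.63·190·t^-0.37. Setting 0.63·190·t^-0.37 = 190·t^0.63/(50+t) gives 0.63(50+t) = t, so 0.37·t = 0.63×50.
t* = 0.63×50/0.37 = 85.14 min.

85.14 min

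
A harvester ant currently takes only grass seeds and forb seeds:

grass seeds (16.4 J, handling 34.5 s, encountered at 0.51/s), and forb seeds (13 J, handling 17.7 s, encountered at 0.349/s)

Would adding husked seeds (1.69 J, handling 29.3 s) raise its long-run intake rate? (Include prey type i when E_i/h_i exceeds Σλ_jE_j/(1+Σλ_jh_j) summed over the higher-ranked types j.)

Intake rate on the current diet: R = (0.51×16.4 + 0.349×13) / (1 + 0.51×34.5 + 0.349×17.7) = 12.9/24.77 = 0.5208 J/s.
husked seeds: E/h = 1.69/29.3 = 0.05768 J/s.
Since 0.05768 < R, time spent handling husked seeds is better spent searching.

No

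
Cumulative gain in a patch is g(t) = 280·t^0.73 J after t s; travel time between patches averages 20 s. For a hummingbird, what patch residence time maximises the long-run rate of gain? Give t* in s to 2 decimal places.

54.07 s

Maximise g(t)/(T+t): set derivative to zero → g'(t)(T+t) = g(t).
g'(t) = 0.73·280·t^-0.27. Setting 0.73·280·t^-0.27 = 280·t^0.73/(20+t) gives 0.73(20+t) = t, so 0.27·t = 0.73×20.
t* = 0.73×20/0.27 = 54.07 s.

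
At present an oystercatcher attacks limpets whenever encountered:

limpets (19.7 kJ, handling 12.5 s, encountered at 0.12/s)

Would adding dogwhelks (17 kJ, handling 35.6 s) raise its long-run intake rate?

Intake rate on the current diet: R = (0.12×19.7) / (1 + 0.12×12.5) = 2.364/2.5 = 0.9456 kJ/s.
dogwhelks: E/h = 17/35.6 = 0.4775 kJ/s.
0.4775 < 0.9456, so adding dogwhelks would lower the average — exclude it.

No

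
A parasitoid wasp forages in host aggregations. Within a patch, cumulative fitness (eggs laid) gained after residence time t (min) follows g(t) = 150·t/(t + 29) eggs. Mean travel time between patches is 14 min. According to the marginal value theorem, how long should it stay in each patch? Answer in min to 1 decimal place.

20.1 min

Optimal t* satisfies g'(t*) = g(t*)/(T + t*).
g'(t) = 150·29/(t + 29)². Setting 150·29/(t+29)² = 150t/[(t+29)(14+t)] gives 29(14+t) = t(t+29), so t² = 29×14 = 406.
t* = √406 = 20.15 min.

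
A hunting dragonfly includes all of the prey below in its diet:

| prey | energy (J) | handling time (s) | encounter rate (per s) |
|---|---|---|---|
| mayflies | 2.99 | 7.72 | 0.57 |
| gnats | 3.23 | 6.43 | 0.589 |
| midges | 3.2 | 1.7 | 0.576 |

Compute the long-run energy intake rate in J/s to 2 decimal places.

0.54 J/s

Energy encountered per unit search time: 0.57×2.99 + 0.589×3.23 + 0.576×3.2 = 5.45 J/s.
Handling time per unit search time: 0.57×7.72 + 0.589×6.43 + 0.576×1.7 = 9.167.
Rate = 5.45/(1 + 9.167) = 0.5361 J/s.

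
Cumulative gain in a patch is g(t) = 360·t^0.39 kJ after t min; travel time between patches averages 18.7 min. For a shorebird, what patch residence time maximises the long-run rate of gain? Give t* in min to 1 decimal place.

By the marginal value theorem, leave when the instantaneous gain rate g'(t) equals the habitat-wide average g(t)/(T + t).
g'(t) = 0.39·360·t^-0.61. Setting 0.39·360·t^-0.61 = 360·t^0.39/(18.7+t) gives 0.39(18.7+t) = t, so 0.61·t = 0.39×18.7.
t* = 0.39×18.7/0.61 = 11.96 min.

12.0 min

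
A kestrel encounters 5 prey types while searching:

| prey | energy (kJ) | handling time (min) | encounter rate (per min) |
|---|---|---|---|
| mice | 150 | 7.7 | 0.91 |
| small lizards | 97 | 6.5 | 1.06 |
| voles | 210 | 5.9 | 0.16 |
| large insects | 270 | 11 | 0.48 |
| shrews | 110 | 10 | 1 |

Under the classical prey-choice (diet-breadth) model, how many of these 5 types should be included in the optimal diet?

2

Rank by E/h (kJ/min): voles 35.6, large insects 24.5, mice 19.5, small lizards 14.9, shrews 11. Include each in turn until the next type's E/h falls below the running intake rate.
Rate on top 1: 17.28. large insects: 24.5 > 17.28 → include.
Rate on top 2: 22.59. mice: 19.5 < 22.59 → exclude; stop.
Optimal diet: voles, large insects — 2 of 5 types.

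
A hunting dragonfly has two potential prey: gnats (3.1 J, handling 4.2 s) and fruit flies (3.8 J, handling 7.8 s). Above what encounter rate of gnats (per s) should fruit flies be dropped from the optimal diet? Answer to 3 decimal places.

0.462 per s

At the threshold, the rate on gnats alone equals the profitability of fruit flies: λ·3.1/(1 + λ·4.2) = 3.8/7.8 = 0.4872.
Rearranging, λ(3.1 − 0.4872×4.2) = 0.4872, so λ = 0.4872/1.054 = 0.4623 per s.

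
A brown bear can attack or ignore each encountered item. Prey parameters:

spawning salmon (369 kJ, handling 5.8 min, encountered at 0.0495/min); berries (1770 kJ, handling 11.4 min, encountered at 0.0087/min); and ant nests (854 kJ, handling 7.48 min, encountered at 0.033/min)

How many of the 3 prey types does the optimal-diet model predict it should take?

3

Rank by E/h (kJ/min): berries 155, ant nests 114, spawning salmon 63.6. Include each in turn until the next type's E/h falls below the running intake rate.
Rate on top 1: 14.01. ant nests: 114 > 14.01 → include.
Rate on top 2: 32.38. spawning salmon: 63.6 > 32.38 → include.
Optimal diet: berries, ant nests, spawning salmon — 3 of 3 types.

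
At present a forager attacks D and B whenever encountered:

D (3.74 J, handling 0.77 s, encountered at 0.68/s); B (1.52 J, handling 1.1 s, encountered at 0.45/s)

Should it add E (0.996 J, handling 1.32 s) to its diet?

Intake rate on the current diet: R = (0.68×3.74 + 0.45×1.52) / (1 + 0.68×0.77 + 0.45×1.1) = 3.227/2.019 = 1.599 J/s.
Profitability of E: 0.996/1.32 = 0.7545 J/s.
Since 0.7545 < R, time spent handling E is better spent searching.

No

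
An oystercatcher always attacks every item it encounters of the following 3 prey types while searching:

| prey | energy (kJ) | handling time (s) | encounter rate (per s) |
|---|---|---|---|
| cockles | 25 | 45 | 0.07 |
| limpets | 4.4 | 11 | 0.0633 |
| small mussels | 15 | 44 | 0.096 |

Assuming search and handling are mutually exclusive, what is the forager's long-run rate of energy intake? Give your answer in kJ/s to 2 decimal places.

R = Σλ_iE_i / (1 + Σλ_ih_i)
Numerator: 0.07×25 + 0.0633×4.4 + 0.096×15 = 3.469
Denominator: 1 + 0.07×45 + 0.0633×11 + 0.096×44 = 9.07
R = 3.469/9.07 = 0.3824 kJ/s

0.38 kJ/s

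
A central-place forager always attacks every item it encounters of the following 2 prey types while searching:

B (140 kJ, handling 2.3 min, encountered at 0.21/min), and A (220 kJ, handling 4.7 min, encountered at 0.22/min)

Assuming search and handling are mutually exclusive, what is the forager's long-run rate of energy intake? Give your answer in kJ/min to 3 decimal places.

Energy encountered per unit search time: 0.21×140 + 0.22×220 = 77.8 kJ/min.
Handling time per unit search time: 0.21×2.3 + 0.22×4.7 = 1.517.
Rate = 77.8/(1 + 1.517) = 30.91 kJ/min.

30.910 kJ/min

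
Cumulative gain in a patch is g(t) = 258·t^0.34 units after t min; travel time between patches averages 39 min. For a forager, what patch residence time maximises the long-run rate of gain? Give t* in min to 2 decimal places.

Optimal t* satisfies g'(t*) = g(t*)/(T + t*).
g'(t) = 0.34·258·t^-0.66. Setting 0.34·258·t^-0.66 = 258·t^0.34/(39+t) gives 0.34(39+t) = t, so 0.66·t = 0.34×39.
t* = 0.34×39/0.66 = 20.09 min.

20.09 min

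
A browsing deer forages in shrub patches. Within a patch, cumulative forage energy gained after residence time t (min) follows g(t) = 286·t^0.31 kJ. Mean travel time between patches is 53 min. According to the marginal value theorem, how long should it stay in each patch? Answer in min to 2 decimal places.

23.81 min

Maximise g(t)/(T+t): set derivative to zero → g'(t)(T+t) = g(t).
g'(t) = 0.31·286·t^-0.69. Setting 0.31·286·t^-0.69 = 286·t^0.31/(53+t) gives 0.31(53+t) = t, so 0.69·t = 0.31×53.
t* = 0.31×53/0.69 = 23.81 min.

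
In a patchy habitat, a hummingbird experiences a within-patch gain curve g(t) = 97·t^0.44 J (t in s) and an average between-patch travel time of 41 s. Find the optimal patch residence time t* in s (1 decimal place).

32.2 s

Optimal t* satisfies g'(t*) = g(t*)/(T + t*).
g'(t) = 0.44·97·t^-0.56. Setting 0.44·97·t^-0.56 = 97·t^0.44/(41+t) gives 0.44(41+t) = t, so 0.56·t = 0.44×41.
t* = 0.44×41/0.56 = 32.21 s.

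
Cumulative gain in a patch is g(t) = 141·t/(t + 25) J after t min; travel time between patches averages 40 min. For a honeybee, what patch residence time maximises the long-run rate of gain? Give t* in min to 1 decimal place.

Maximise g(t)/(T+t): set derivative to zero → g'(t)(T+t) = g(t).
g'(t) = 141·25/(t + 25)². Setting 141·25/(t+25)² = 141t/[(t+25)(40+t)] gives 25(40+t) = t(t+25), so t² = 25×40 = 1000.
t* = √1000 = 31.62 min.

31.6 min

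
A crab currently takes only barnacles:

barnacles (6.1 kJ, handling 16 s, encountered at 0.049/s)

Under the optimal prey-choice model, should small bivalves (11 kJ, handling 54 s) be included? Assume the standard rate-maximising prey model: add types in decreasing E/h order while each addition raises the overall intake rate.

On barnacles alone, R = ΣλE/(1+Σλh) = 0.2989/1.784 = 0.1675 kJ/s.
small bivalves: E/h = 11/54 = 0.2037 kJ/s.
0.2037 > 0.1675, so adding small bivalves raises the average — include it.

Yes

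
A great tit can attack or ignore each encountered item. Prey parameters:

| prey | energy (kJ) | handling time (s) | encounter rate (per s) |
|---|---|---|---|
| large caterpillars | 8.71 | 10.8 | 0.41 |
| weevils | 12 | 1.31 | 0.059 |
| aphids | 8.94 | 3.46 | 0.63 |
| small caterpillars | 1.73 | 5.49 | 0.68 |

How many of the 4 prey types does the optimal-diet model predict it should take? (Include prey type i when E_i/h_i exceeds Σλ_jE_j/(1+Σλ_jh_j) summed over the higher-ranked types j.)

E/h in descending order: weevils 9.16, aphids 2.58, large caterpillars 0.806, small caterpillars 0.315 kJ/s. The optimal diet is the largest prefix of this list for which every included type satisfies E_i/h_i > R on the types above it.
Rate on top 1: 0.6572. aphids: 2.58 > 0.6572 → include.
Rate on top 2: 1.947. large caterpillars: 0.806 < 1.947 → exclude; stop.
Optimal diet: weevils, aphids — 2 of 4 types.

2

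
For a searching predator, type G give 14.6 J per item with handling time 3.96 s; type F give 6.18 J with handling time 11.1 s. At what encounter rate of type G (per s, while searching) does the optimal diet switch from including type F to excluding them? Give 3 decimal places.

At the threshold, the rate on type G alone equals the profitability of type F: λ·14.6/(1 + λ·3.96) = 6.18/11.1 = 0.5568.
Rearranging, λ(14.6 − 0.5568×3.96) = 0.5568, so λ = 0.5568/12.4 = 0.04492 per s.

0.045 per s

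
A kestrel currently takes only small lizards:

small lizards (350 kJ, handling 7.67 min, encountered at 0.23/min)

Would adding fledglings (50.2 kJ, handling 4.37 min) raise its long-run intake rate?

No

Current rate: (0.23×350)/(1 + 0.23×7.67) = 29.12 kJ/min.
Profitability of fledglings: 50.2/4.37 = 11.49 kJ/min.
11.49 < 29.12, so adding fledglings would lower the average — exclude it.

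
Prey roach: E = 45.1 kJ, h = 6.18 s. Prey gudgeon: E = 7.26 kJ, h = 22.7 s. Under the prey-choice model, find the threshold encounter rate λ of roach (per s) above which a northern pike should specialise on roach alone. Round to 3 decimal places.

0.007 per s

Drop gudgeon once their profitability E₂/h₂ falls below the rate achievable on roach alone: E₂/h₂ = λE₁/(1 + λh₁).
Solve for λ: λE₁h₂ = E₂(1 + λh₁) → λ(E₁h₂ − E₂h₁) = E₂ → λ = E₂/(E₁h₂ − E₂h₁).
λ = 7.26/(45.1×22.7 − 7.26×6.18) = 7.26/978.9 = 0.007416 per s.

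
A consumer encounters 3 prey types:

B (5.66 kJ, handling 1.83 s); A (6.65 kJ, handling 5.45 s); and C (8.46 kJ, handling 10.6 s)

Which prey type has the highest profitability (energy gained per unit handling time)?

B

In descending order of E/h:
B: 5.66/1.83 = 3.09 kJ/s
A: 6.65/5.45 = 1.22 kJ/s
C: 8.46/10.6 = 0.798 kJ/s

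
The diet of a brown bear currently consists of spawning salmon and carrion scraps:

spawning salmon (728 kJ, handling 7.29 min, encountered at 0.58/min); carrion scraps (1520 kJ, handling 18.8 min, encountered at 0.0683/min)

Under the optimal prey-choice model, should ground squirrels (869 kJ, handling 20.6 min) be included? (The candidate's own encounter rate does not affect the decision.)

No

On spawning salmon and carrion scraps alone, R = ΣλE/(1+Σλh) = 526.1/6.512 = 80.78 kJ/min.
ground squirrels: E/h = 869/20.6 = 42.18 kJ/min.
Since 42.18 < R, time spent handling ground squirrels is better spent searching.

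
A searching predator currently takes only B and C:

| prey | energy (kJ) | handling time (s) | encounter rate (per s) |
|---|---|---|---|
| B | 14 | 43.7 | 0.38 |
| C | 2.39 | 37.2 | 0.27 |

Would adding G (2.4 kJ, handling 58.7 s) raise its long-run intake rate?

No

Current rate: (0.38×14 + 0.27×2.39)/(1 + 0.38×43.7 + 0.27×37.2) = 0.2157 kJ/s.
G: E/h = 2.4/58.7 = 0.04089 kJ/s.
Since 0.04089 < R, time spent handling G is better spent searching.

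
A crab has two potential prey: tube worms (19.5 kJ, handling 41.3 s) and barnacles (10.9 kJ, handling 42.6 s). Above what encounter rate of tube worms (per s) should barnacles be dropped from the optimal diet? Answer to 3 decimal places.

At the threshold, the rate on tube worms alone equals the profitability of barnacles: λ·19.5/(1 + λ·41.3) = 10.9/42.6 = 0.2559.
Rearranging, λ(19.5 − 0.2559×41.3) = 0.2559, so λ = 0.2559/8.933 = 0.02864 per s.

0.029 per s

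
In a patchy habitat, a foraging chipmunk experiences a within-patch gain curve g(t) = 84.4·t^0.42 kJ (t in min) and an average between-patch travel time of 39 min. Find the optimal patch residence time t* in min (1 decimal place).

28.2 min

Optimal t* satisfies g'(t*) = g(t*)/(T + t*).
g'(t) = 0.42·84.4·t^-0.58. Setting 0.42·84.4·t^-0.58 = 84.4·t^0.42/(39+t) gives 0.42(39+t) = t, so 0.58·t = 0.42×39.
t* = 0.42×39/0.58 = 28.24 min.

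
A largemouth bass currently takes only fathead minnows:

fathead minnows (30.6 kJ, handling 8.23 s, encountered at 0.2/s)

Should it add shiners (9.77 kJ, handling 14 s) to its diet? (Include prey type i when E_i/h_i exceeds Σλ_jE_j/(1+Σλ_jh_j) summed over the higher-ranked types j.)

No

Current rate: (0.2×30.6)/(1 + 0.2×8.23) = 2.313 kJ/s.
shiners: E/h = 9.77/14 = 0.6979 kJ/s.
Since 0.6979 < R, time spent handling shiners is better spent searching.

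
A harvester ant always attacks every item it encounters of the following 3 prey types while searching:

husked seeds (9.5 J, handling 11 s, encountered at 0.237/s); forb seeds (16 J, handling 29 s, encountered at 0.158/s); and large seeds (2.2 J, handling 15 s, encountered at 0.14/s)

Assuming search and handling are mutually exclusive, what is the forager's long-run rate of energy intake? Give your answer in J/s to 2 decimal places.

Energy encountered per unit search time: 0.237×9.5 + 0.158×16 + 0.14×2.2 = 5.088 J/s.
Handling time per unit search time: 0.237×11 + 0.158×29 + 0.14×15 = 9.289.
Rate = 5.088/(1 + 9.289) = 0.4945 J/s.

0.49 J/s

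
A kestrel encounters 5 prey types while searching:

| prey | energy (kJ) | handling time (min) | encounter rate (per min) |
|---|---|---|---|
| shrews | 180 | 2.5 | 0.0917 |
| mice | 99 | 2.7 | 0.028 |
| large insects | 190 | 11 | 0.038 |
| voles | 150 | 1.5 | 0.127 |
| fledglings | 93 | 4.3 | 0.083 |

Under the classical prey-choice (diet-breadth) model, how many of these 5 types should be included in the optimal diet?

E/h in descending order: voles 100, shrews 72, mice 36.7, fledglings 21.6, large insects 17.3 kJ/min. The optimal diet is the largest prefix of this list for which every included type satisfies E_i/h_i > R on the types above it.
Rate on top 1: 16. shrews: 72 > 16 → include.
Rate on top 2: 25.04. mice: 36.7 > 25.04 → include.
Rate on top 3: 25.63. fledglings: 21.6 < 25.63 → exclude; stop.
Optimal diet: voles, shrews, mice — 3 of 5 types.

3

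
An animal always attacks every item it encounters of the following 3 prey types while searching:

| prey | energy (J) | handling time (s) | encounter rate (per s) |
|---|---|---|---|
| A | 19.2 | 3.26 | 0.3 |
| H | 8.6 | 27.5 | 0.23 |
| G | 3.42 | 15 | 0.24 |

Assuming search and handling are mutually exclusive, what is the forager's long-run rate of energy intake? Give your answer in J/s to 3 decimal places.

R = Σλ_iE_i / (1 + Σλ_ih_i)
Numerator: 0.3×19.2 + 0.23×8.6 + 0.24×3.42 = 8.559
Denominator: 1 + 0.3×3.26 + 0.23×27.5 + 0.24×15 = 11.9
R = 8.559/11.9 = 0.719 J/s

0.719 J/s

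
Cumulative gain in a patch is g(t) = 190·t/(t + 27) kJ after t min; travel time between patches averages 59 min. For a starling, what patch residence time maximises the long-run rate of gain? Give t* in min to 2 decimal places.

By the marginal value theorem, leave when the instantaneous gain rate g'(t) equals the habitat-wide average g(t)/(T + t).
g'(t) = 190·27/(t + 27)². Setting 190·27/(t+27)² = 190t/[(t+27)(59+t)] gives 27(59+t) = t(t+27), so t² = 27×59 = 1593.
t* = √1593 = 39.91 min.

39.91 min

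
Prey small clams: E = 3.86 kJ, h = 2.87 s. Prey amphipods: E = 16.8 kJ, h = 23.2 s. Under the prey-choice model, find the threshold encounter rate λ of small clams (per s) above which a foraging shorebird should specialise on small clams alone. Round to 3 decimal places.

0.406 per s

The zero-one rule: include amphipods iff E₂/h₂ > λE₁/(1+λh₁). Equality gives the switch point.
λE₁h₂ = E₂ + λE₂h₁ ⇒ λ = E₂/(E₁h₂ − E₂h₁) = 16.8/(89.55 − 48.22) = 0.4064 per s.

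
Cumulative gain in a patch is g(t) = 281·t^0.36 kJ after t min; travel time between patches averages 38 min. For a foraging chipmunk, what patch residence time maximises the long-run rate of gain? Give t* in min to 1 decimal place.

Maximise g(t)/(T+t): set derivative to zero → g'(t)(T+t) = g(t).
g'(t) = 0.36·281·t^-0.64. Setting 0.36·281·t^-0.64 = 281·t^0.36/(38+t) gives 0.36(38+t) = t, so 0.64·t = 0.36×38.
t* = 0.36×38/0.64 = 21.38 min.

21.4 min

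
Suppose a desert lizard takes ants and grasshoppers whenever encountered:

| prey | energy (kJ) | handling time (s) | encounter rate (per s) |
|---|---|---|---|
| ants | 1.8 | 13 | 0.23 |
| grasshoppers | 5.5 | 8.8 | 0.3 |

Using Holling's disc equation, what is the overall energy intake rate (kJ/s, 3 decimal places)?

Energy encountered per unit search time: 0.23×1.8 + 0.3×5.5 = 2.064 kJ/s.
Handling time per unit search time: 0.23×13 + 0.3×8.8 = 5.63.
Rate = 2.064/(1 + 5.63) = 0.3113 kJ/s.

0.311 kJ/s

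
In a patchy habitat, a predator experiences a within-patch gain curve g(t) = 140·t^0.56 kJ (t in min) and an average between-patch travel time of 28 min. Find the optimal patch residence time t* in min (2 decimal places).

35.64 min

By the marginal value theorem, leave when the instantaneous gain rate g'(t) equals the habitat-wide average g(t)/(T + t).
g'(t) = 0.56·140·t^-0.44. Setting 0.56·140·t^-0.44 = 140·t^0.56/(28+t) gives 0.56(28+t) = t, so 0.44·t = 0.56×28.
t* = 0.56×28/0.44 = 35.64 min.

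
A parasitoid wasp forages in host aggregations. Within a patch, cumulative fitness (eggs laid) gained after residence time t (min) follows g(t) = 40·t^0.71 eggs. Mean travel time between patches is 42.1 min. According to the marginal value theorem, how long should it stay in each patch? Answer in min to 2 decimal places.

By the marginal value theorem, leave when the instantaneous gain rate g'(t) equals the habitat-wide average g(t)/(T + t).
g'(t) = 0.71·40·t^-0.29. Setting 0.71·40·t^-0.29 = 40·t^0.71/(42.1+t) gives 0.71(42.1+t) = t, so 0.29·t = 0.71×42.1.
t* = 0.71×42.1/0.29 = 103.1 min.

103.07 min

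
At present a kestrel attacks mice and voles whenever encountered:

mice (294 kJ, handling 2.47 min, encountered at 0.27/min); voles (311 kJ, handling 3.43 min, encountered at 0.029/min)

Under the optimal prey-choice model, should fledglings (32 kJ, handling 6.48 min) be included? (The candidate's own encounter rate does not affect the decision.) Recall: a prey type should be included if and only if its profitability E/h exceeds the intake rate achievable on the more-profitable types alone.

No

On mice and voles alone, R = ΣλE/(1+Σλh) = 88.4/1.766 = 50.05 kJ/min.
fledglings: E/h = 32/6.48 = 4.938 kJ/min.
4.938 < 50.05, so adding fledglings would lower the average — exclude it.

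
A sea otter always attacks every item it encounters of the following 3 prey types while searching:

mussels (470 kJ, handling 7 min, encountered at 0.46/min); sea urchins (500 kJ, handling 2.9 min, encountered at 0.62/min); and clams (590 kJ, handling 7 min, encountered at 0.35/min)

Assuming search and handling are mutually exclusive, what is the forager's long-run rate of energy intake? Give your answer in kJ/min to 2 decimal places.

Energy encountered per unit search time: 0.46×470 + 0.62×500 + 0.35×590 = 732.7 kJ/min.
Handling time per unit search time: 0.46×7 + 0.62×2.9 + 0.35×7 = 7.468.
Rate = 732.7/(1 + 7.468) = 86.53 kJ/min.

86.53 kJ/min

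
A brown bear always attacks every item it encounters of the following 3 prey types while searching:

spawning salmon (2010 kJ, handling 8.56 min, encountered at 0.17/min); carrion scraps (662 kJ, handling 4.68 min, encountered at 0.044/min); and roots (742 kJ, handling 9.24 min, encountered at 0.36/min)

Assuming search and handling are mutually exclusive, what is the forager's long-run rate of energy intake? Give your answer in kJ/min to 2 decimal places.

106.55 kJ/min

R = Σλ_iE_i / (1 + Σλ_ih_i)
Numerator: 0.17×2010 + 0.044×662 + 0.36×742 = 637.9
Denominator: 1 + 0.17×8.56 + 0.044×4.68 + 0.36×9.24 = 5.988
R = 637.9/5.988 = 106.5 kJ/min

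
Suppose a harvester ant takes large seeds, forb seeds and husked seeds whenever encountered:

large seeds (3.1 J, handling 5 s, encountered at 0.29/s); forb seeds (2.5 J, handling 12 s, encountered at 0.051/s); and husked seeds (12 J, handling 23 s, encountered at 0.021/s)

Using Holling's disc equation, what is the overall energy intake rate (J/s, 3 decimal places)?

0.361 J/s

R = (0.29×3.1 + 0.051×2.5 + 0.021×12) / (1 + 0.29×5 + 0.051×12 + 0.021×23) = 1.278/3.545 = 0.3606 J/s.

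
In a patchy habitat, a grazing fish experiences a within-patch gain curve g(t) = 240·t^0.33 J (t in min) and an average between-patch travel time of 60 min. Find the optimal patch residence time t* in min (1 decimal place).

29.6 min

By the marginal value theorem, leave when the instantaneous gain rate g'(t) equals the habitat-wide average g(t)/(T + t).
g'(t) = 0.33·240·t^-0.67. Setting 0.33·240·t^-0.67 = 240·t^0.33/(60+t) gives 0.33(60+t) = t, so 0.67·t = 0.33×60.
t* = 0.33×60/0.67 = 29.55 min.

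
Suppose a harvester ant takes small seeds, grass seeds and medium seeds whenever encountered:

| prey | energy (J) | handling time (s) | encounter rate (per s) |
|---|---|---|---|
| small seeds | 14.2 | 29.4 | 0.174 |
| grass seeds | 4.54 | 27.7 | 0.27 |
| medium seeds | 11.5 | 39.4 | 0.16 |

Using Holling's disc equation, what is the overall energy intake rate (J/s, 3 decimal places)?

0.278 J/s

R = Σλ_iE_i / (1 + Σλ_ih_i)
Numerator: 0.174×14.2 + 0.27×4.54 + 0.16×11.5 = 5.537
Denominator: 1 + 0.174×29.4 + 0.27×27.7 + 0.16×39.4 = 19.9
R = 5.537/19.9 = 0.2782 J/s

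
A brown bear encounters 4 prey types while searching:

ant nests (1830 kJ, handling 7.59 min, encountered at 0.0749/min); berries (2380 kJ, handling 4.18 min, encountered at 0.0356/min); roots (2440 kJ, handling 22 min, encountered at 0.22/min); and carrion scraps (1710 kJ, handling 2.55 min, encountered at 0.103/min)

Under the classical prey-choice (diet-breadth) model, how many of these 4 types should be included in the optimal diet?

Rank by E/h (kJ/min): carrion scraps 671, berries 569, ant nests 241, roots 111. Include each in turn until the next type's E/h falls below the running intake rate.
Rate on top 1: 139.5. berries: 569 > 139.5 → include.
Rate on top 2: 184.8. ant nests: 241 > 184.8 → include.
Rate on top 3: 201. roots: 111 < 201 → exclude; stop.
Optimal diet: carrion scraps, berries, ant nests — 3 of 4 types.

3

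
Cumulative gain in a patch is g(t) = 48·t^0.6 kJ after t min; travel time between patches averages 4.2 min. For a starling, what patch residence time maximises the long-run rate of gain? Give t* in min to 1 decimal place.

6.3 min

Maximise g(t)/(T+t): set derivative to zero → g'(t)(T+t) = g(t).
g'(t) = 0.6·48·t^-0.4. Setting 0.6·48·t^-0.4 = 48·t^0.6/(4.2+t) gives 0.6(4.2+t) = t, so 0.40·t = 0.6×4.2.
t* = 0.6×4.2/0.40 = 6.3 min.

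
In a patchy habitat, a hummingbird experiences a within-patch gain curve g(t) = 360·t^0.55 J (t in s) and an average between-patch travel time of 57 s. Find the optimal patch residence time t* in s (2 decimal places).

69.67 s

By the marginal value theorem, leave when the instantaneous gain rate g'(t) equals the habitat-wide average g(t)/(T + t).
g'(t) = 0.55·360·t^-0.45. Setting 0.55·360·t^-0.45 = 360·t^0.55/(57+t) gives 0.55(57+t) = t, so 0.45·t = 0.55×57.
t* = 0.55×57/0.45 = 69.67 s.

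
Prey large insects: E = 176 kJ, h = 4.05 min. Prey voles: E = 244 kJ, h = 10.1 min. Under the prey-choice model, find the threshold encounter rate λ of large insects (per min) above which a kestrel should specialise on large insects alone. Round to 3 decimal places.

0.309 per min

The zero-one rule: include voles iff E₂/h₂ > λE₁/(1+λh₁). Equality gives the switch point.
λE₁h₂ = E₂ + λE₂h₁ ⇒ λ = E₂/(E₁h₂ − E₂h₁) = 244/(1778 − 988.2) = 0.3091 per min.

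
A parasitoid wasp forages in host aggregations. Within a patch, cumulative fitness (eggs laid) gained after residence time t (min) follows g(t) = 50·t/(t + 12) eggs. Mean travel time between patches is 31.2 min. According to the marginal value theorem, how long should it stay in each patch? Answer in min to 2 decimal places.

Maximise g(t)/(T+t): set derivative to zero → g'(t)(T+t) = g(t).
g'(t) = 50·12/(t + 12)². Setting 50·12/(t+12)² = 50t/[(t+12)(31.2+t)] gives 12(31.2+t) = t(t+12), so t² = 12×31.2 = 374.4.
t* = √374.4 = 19.35 min.

19.35 min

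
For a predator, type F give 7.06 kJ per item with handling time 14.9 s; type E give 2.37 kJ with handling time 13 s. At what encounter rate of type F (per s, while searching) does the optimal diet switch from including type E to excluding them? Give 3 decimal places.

The zero-one rule: include type E iff E₂/h₂ > λE₁/(1+λh₁). Equality gives the switch point.
λE₁h₂ = E₂ + λE₂h₁ ⇒ λ = E₂/(E₁h₂ − E₂h₁) = 2.37/(91.78 − 35.31) = 0.04197 per s.

0.042 per s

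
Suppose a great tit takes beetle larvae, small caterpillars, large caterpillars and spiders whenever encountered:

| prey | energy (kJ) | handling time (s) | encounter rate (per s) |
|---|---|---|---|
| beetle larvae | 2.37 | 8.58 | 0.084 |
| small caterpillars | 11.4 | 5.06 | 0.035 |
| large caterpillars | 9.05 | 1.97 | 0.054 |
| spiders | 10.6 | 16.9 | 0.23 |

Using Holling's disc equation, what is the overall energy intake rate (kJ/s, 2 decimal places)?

0.60 kJ/s

R = Σλ_iE_i / (1 + Σλ_ih_i)
Numerator: 0.084×2.37 + 0.035×11.4 + 0.054×9.05 + 0.23×10.6 = 3.525
Denominator: 1 + 0.084×8.58 + 0.035×5.06 + 0.054×1.97 + 0.23×16.9 = 5.891
R = 3.525/5.891 = 0.5983 kJ/s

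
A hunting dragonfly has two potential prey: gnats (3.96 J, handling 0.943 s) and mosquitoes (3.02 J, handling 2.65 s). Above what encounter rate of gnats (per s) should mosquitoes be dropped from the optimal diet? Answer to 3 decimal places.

0.395 per s

At the threshold, the rate on gnats alone equals the profitability of mosquitoes: λ·3.96/(1 + λ·0.943) = 3.02/2.65 = 1.14.
Rearranging, λ(3.96 − 1.14×0.943) = 1.14, so λ = 1.14/2.885 = 0.395 per s.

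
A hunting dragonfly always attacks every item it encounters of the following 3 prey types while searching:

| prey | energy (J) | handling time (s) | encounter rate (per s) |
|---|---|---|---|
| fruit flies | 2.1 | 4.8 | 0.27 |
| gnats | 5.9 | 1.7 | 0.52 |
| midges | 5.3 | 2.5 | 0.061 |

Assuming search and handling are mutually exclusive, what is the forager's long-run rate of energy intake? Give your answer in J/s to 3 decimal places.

1.188 J/s

R = Σλ_iE_i / (1 + Σλ_ih_i)
Numerator: 0.27×2.1 + 0.52×5.9 + 0.061×5.3 = 3.958
Denominator: 1 + 0.27×4.8 + 0.52×1.7 + 0.061×2.5 = 3.333
R = 3.958/3.333 = 1.188 J/s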